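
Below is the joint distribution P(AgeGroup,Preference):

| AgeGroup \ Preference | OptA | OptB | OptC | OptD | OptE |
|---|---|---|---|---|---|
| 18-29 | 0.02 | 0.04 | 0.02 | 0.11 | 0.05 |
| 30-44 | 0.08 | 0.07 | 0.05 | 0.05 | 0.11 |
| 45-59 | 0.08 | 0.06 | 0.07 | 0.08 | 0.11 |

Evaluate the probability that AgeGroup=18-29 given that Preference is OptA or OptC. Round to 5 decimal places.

0.12500

P(Preference=OptA) = 0.02 + 0.08 + 0.08 = 0.18.
P(Preference=OptC) = 0.02 + 0.05 + 0.07 = 0.14.
P(Preference ∈ {OptA, OptC}) = 0.18 + 0.14 = 0.32; P(AgeGroup=18-29, Preference ∈ {OptA, OptC}) = 0.02 + 0.02 = 0.04.
P(AgeGroup=18-29 | Preference ∈ {OptA, OptC}) = 0.04/0.32 = 0.12500.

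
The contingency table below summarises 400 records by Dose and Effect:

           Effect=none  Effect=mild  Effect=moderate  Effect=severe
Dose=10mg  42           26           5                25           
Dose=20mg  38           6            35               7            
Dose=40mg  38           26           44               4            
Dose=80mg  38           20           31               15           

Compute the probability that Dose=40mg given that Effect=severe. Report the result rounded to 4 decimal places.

Total with Effect=severe: 25 + 7 + 4 + 15 = 51.
P(Dose=40mg | Effect=severe) = 4/51 = 0.0784.

0.0784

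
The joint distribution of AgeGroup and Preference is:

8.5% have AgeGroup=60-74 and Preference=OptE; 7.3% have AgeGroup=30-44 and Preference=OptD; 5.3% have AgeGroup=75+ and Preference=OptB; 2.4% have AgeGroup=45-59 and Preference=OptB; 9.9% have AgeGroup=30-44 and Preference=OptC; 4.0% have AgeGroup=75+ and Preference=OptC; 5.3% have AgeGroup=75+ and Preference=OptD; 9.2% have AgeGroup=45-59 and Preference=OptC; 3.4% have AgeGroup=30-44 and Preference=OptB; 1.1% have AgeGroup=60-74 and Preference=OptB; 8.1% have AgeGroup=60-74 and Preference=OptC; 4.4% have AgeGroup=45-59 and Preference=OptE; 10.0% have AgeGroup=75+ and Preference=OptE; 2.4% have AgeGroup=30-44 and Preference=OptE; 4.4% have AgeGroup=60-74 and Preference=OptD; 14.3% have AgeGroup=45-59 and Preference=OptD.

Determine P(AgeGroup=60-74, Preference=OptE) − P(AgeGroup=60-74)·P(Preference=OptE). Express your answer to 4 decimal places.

P(AgeGroup=60-74) = 0.011 + 0.081 + 0.044 + 0.085 = 0.221.
P(Preference=OptE) = 0.024 + 0.044 + 0.085 + 0.100 = 0.253.
P(AgeGroup=60-74, Preference=OptE) − P(AgeGroup=60-74)P(Preference=OptE) = 0.085 − 0.221×0.253 = 0.0291.

0.0291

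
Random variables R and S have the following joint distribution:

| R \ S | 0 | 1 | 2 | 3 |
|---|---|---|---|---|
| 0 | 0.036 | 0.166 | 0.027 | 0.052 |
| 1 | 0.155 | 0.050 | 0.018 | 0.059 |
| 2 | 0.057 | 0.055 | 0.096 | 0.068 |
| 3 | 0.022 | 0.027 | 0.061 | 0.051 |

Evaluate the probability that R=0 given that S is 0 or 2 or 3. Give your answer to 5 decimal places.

P(S=0) = 0.036 + 0.155 + 0.057 + 0.022 = 0.270.
P(S=2) = 0.027 + 0.018 + 0.096 + 0.061 = 0.202.
P(S=3) = 0.052 + 0.059 + 0.068 + 0.051 = 0.230.
P(S ∈ {0, 2, 3}) = 0.270 + 0.202 + 0.230 = 0.702; P(R=0, S ∈ {0, 2, 3}) = 0.036 + 0.027 + 0.052 = 0.115.
P(R=0 | S ∈ {0, 2, 3}) = 0.115/0.702 = 0.16382.

0.16382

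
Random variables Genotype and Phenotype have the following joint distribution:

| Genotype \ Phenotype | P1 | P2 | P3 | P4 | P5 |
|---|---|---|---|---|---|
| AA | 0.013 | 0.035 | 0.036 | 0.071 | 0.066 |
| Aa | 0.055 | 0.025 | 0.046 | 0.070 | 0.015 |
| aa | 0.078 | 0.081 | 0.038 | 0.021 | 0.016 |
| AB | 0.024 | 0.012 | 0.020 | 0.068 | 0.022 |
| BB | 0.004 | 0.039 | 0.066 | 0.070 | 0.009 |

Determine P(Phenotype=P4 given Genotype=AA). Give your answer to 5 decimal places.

P(Genotype=AA) = 0.013 + 0.035 + 0.036 + 0.071 + 0.066 = 0.221.
P(Phenotype=P4 | Genotype=AA) = 0.071/0.221 = 0.32127.

0.32127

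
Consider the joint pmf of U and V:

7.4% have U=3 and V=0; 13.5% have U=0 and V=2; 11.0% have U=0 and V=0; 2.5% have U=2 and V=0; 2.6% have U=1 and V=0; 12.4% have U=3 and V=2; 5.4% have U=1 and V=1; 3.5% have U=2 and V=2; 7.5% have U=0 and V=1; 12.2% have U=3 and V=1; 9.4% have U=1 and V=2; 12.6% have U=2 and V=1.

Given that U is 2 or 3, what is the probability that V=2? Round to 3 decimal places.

P(U=2) = 0.025 + 0.126 + 0.035 = 0.186.
P(U=3) = 0.074 + 0.122 + 0.124 = 0.320.
P(U ∈ {2, 3}) = 0.186 + 0.320 = 0.506; P(V=2, U ∈ {2, 3}) = 0.035 + 0.124 = 0.159.
P(V=2 | U ∈ {2, 3}) = 0.159/0.506 = 0.314.

0.314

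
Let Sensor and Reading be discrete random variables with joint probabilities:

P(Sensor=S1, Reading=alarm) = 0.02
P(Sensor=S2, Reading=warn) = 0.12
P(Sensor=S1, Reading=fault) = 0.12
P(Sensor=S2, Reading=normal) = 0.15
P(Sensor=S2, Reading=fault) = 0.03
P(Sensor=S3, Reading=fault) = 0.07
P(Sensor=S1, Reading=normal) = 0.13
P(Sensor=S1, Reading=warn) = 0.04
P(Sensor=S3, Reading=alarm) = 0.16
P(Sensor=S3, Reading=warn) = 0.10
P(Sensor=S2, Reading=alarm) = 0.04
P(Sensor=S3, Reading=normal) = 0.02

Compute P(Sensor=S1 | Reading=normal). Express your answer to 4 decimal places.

P(Reading=normal) = 0.13 + 0.15 + 0.02 = 0.30.
P(Sensor=S1 | Reading=normal) = 0.13/0.30 = 0.4333.

0.4333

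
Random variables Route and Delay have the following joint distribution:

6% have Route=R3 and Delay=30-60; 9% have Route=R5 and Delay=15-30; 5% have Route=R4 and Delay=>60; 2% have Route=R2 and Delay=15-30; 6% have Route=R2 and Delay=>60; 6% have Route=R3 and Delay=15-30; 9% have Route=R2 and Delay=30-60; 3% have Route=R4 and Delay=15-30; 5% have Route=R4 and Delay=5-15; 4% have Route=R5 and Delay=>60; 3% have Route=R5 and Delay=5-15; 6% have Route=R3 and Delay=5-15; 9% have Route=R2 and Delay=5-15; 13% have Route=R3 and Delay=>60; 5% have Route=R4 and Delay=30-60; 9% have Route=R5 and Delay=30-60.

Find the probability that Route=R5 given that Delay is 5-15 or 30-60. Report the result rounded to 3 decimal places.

P(Delay=5-15) = 0.09 + 0.06 + 0.05 + 0.03 = 0.23.
P(Delay=30-60) = 0.09 + 0.06 + 0.05 + 0.09 = 0.29.
P(Delay ∈ {5-15, 30-60}) = 0.23 + 0.29 = 0.52; P(Route=R5, Delay ∈ {5-15, 30-60}) = 0.03 + 0.09 = 0.12.
P(Route=R5 | Delay ∈ {5-15, 30-60}) = 0.12/0.52 = 0.231.

0.231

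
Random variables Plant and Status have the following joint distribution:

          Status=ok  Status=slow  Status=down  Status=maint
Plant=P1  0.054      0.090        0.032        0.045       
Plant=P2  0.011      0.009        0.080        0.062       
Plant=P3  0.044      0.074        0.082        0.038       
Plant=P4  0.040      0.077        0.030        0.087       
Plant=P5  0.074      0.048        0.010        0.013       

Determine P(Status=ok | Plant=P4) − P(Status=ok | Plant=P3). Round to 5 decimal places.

-0.01393

P(Plant=P4) = 0.040 + 0.077 + 0.030 + 0.087 = 0.234; P(Status=ok | Plant=P4) = 0.040/0.234 = 0.170940.
P(Plant=P3) = 0.044 + 0.074 + 0.082 + 0.038 = 0.238; P(Status=ok | Plant=P3) = 0.044/0.238 = 0.184874.
Difference = -0.01393.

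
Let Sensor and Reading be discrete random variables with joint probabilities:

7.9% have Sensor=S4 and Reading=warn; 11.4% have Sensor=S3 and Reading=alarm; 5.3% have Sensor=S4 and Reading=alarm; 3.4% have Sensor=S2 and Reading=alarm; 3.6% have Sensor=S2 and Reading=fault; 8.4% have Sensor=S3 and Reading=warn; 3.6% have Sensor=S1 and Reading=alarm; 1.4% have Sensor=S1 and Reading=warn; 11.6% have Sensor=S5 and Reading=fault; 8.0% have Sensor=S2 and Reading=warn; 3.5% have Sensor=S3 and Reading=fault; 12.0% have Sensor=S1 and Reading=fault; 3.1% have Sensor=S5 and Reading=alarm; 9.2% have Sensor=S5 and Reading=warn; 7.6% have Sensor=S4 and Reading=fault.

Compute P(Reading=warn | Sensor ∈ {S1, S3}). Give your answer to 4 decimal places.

P(Sensor=S1) = 0.014 + 0.036 + 0.120 = 0.170.
P(Sensor=S3) = 0.084 + 0.114 + 0.035 = 0.233.
P(Sensor ∈ {S1, S3}) = 0.170 + 0.233 = 0.403; P(Reading=warn, Sensor ∈ {S1, S3}) = 0.014 + 0.084 = 0.098.
P(Reading=warn | Sensor ∈ {S1, S3}) = 0.098/0.403 = 0.2432.

0.2432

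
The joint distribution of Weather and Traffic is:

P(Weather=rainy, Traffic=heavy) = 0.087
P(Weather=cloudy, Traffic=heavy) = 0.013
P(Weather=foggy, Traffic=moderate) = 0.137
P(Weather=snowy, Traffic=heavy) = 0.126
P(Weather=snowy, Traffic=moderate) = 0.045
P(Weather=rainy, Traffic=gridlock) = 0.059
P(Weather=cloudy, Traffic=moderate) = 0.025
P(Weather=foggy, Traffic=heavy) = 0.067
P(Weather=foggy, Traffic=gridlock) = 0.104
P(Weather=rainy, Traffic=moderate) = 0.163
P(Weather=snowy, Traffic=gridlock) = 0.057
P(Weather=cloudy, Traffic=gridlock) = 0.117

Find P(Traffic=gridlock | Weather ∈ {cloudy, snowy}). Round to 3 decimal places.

0.454

P(Weather=cloudy) = 0.025 + 0.013 + 0.117 = 0.155.
P(Weather=snowy) = 0.045 + 0.126 + 0.057 = 0.228.
P(Weather ∈ {cloudy, snowy}) = 0.155 + 0.228 = 0.383; P(Traffic=gridlock, Weather ∈ {cloudy, snowy}) = 0.117 + 0.057 = 0.174.
P(Traffic=gridlock | Weather ∈ {cloudy, snowy}) = 0.174/0.383 = 0.454.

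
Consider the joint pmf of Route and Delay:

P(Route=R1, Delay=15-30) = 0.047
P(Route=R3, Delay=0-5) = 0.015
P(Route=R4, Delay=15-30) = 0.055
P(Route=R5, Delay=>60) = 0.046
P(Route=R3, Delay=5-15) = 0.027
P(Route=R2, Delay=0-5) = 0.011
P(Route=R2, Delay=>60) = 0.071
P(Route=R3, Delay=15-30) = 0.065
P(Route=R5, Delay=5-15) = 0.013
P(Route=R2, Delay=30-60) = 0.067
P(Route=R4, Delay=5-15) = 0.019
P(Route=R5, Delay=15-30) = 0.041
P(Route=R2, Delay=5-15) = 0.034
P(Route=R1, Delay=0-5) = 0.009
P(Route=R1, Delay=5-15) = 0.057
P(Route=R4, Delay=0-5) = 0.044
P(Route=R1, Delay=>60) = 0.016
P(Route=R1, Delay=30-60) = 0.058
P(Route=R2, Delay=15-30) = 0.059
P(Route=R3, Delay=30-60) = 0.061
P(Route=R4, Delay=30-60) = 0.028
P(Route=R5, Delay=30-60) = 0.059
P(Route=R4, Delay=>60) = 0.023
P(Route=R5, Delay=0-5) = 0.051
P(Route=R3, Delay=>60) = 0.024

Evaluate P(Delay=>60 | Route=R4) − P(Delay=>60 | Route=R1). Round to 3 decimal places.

P(Route=R4) = 0.044 + 0.019 + 0.055 + 0.028 + 0.023 = 0.169; P(Delay=>60 | Route=R4) = 0.023/0.169 = 0.1361.
P(Route=R1) = 0.009 + 0.057 + 0.047 + 0.058 + 0.016 = 0.187; P(Delay=>60 | Route=R1) = 0.016/0.187 = 0.0856.
Difference = 0.051.

0.051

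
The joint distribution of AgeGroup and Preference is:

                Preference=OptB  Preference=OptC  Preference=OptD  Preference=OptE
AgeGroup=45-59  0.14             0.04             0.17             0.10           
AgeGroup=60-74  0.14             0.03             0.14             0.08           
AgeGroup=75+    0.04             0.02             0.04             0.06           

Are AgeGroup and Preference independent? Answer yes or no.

P(AgeGroup=75+) = 0.16 and P(Preference=OptE) = 0.24, so their product is 0.0384, but P(AgeGroup=75+, Preference=OptE) = 0.06. Since these differ, AgeGroup and Preference are not independent.

no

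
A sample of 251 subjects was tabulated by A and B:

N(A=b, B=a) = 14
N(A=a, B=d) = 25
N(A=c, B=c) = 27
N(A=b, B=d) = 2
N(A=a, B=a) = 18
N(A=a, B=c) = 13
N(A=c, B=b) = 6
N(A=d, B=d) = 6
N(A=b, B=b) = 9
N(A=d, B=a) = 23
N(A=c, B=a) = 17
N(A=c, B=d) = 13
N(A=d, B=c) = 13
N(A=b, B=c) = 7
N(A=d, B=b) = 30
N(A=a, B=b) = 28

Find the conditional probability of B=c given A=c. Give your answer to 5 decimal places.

Total with A=c: 17 + 6 + 27 + 13 = 63.
P(B=c | A=c) = 27/63 = 0.42857.

0.42857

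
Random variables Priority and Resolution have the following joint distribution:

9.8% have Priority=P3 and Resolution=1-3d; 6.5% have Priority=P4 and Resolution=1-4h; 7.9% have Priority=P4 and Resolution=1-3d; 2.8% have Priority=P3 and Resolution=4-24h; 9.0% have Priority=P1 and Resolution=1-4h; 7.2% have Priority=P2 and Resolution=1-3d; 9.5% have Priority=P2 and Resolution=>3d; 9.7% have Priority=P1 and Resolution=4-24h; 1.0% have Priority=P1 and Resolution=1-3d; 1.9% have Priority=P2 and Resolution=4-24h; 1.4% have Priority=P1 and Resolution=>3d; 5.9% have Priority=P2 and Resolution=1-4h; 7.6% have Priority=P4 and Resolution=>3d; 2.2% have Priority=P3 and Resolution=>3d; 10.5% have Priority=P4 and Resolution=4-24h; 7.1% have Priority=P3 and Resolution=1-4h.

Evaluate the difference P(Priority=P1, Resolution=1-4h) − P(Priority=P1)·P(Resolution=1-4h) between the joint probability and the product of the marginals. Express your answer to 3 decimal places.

0.030

P(Priority=P1) = 0.090 + 0.097 + 0.010 + 0.014 = 0.211.
P(Resolution=1-4h) = 0.090 + 0.059 + 0.071 + 0.065 = 0.285.
P(Priority=P1, Resolution=1-4h) − P(Priority=P1)P(Resolution=1-4h) = 0.090 − 0.211×0.285 = 0.030.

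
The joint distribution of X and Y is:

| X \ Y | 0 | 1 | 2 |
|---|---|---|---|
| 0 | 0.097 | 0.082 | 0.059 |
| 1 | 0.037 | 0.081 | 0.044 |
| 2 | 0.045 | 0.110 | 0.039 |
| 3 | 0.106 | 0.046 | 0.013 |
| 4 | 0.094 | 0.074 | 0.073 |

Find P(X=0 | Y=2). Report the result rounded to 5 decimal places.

0.25877

P(Y=2) = 0.059 + 0.044 + 0.039 + 0.013 + 0.073 = 0.228.
P(X=0 | Y=2) = 0.059/0.228 = 0.25877.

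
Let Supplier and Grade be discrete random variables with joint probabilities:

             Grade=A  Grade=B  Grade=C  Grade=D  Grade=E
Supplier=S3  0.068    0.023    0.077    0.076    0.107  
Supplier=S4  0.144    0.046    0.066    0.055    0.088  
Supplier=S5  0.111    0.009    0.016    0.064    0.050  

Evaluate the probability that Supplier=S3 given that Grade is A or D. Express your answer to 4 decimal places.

P(Grade=A) = 0.068 + 0.144 + 0.111 = 0.323.
P(Grade=D) = 0.076 + 0.055 + 0.064 = 0.195.
P(Grade ∈ {A, D}) = 0.323 + 0.195 = 0.518; P(Supplier=S3, Grade ∈ {A, D}) = 0.068 + 0.076 = 0.144.
P(Supplier=S3 | Grade ∈ {A, D}) = 0.144/0.518 = 0.2780.

0.2780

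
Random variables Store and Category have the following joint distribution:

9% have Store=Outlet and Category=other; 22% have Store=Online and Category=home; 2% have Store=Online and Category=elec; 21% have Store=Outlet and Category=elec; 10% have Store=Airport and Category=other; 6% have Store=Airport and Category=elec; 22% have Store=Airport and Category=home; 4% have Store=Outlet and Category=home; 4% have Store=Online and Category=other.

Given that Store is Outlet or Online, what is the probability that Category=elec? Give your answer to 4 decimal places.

0.3710

P(Store=Outlet) = 0.21 + 0.04 + 0.09 = 0.34.
P(Store=Online) = 0.02 + 0.22 + 0.04 = 0.28.
P(Store ∈ {Outlet, Online}) = 0.34 + 0.28 = 0.62; P(Category=elec, Store ∈ {Outlet, Online}) = 0.21 + 0.02 = 0.23.
P(Category=elec | Store ∈ {Outlet, Online}) = 0.23/0.62 = 0.3710.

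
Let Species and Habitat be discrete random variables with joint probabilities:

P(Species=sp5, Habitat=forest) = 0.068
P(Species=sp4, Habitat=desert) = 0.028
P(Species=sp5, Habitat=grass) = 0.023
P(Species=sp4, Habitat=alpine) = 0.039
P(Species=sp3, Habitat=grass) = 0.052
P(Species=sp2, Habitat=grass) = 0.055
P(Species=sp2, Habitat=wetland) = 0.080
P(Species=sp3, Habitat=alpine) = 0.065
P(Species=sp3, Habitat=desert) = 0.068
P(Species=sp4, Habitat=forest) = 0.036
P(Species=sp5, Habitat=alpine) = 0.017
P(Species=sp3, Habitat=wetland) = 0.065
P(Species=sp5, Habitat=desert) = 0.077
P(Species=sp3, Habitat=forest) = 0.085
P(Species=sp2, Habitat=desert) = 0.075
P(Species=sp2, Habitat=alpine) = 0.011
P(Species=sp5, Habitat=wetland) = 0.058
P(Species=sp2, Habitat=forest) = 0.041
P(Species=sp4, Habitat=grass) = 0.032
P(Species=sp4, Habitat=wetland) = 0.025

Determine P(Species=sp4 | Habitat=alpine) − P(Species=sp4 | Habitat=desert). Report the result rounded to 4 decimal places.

P(Habitat=alpine) = 0.011 + 0.065 + 0.039 + 0.017 = 0.132; P(Species=sp4 | Habitat=alpine) = 0.039/0.132 = 0.29545.
P(Habitat=desert) = 0.075 + 0.068 + 0.028 + 0.077 = 0.248; P(Species=sp4 | Habitat=desert) = 0.028/0.248 = 0.11290.
Difference = 0.1826.

0.1826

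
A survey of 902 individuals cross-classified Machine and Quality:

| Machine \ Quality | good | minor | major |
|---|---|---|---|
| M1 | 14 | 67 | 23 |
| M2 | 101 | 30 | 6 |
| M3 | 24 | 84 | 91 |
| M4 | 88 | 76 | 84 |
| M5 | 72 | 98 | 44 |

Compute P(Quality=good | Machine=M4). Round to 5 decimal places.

0.35484

Total with Machine=M4: 88 + 76 + 84 = 248.
P(Quality=good | Machine=M4) = 88/248 = 0.35484.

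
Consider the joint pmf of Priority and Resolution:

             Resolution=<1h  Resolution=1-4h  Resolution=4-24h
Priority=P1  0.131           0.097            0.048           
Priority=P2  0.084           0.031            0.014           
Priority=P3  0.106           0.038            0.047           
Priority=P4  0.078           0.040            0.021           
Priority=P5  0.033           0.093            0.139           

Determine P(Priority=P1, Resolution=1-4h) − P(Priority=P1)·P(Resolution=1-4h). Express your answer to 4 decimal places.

0.0145

P(Priority=P1) = 0.131 + 0.097 + 0.048 = 0.276.
P(Resolution=1-4h) = 0.097 + 0.031 + 0.038 + 0.040 + 0.093 = 0.299.
P(Priority=P1, Resolution=1-4h) − P(Priority=P1)P(Resolution=1-4h) = 0.097 − 0.276×0.299 = 0.0145.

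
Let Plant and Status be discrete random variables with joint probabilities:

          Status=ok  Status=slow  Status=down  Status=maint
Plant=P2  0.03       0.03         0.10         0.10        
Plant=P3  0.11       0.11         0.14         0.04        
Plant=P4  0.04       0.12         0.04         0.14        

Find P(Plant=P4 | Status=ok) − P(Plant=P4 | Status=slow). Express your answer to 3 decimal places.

P(Status=ok) = 0.03 + 0.11 + 0.04 = 0.18; P(Plant=P4 | Status=ok) = 0.04/0.18 = 0.2222.
P(Status=slow) = 0.03 + 0.11 + 0.12 = 0.26; P(Plant=P4 | Status=slow) = 0.12/0.26 = 0.4615.
Difference = -0.239.

-0.239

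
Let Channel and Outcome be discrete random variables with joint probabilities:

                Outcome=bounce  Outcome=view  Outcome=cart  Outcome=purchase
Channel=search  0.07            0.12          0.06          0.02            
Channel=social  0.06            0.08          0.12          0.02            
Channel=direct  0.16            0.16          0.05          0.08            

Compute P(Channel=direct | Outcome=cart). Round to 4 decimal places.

P(Outcome=cart) = 0.06 + 0.12 + 0.05 = 0.23.
P(Channel=direct | Outcome=cart) = 0.05/0.23 = 0.2174.

0.2174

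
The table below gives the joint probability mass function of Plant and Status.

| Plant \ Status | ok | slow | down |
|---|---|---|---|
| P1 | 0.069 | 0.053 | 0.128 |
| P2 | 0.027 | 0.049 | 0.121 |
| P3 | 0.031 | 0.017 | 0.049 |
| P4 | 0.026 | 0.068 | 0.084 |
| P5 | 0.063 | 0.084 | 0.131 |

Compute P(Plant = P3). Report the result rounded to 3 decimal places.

0.097

P(Plant=P3) = 0.031 + 0.017 + 0.049 = 0.097.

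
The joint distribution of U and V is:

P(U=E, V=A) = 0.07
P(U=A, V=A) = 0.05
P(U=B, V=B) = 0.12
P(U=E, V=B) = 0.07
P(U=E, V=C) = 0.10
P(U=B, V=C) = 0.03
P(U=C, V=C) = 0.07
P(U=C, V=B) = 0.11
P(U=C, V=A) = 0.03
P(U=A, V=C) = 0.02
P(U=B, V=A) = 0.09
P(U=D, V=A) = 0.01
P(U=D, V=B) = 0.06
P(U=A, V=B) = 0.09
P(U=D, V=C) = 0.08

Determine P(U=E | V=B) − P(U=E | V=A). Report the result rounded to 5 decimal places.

P(V=B) = 0.09 + 0.12 + 0.11 + 0.06 + 0.07 = 0.45; P(U=E | V=B) = 0.07/0.45 = 0.155556.
P(V=A) = 0.05 + 0.09 + 0.03 + 0.01 + 0.07 = 0.25; P(U=E | V=A) = 0.07/0.25 = 0.280000.
Difference = -0.12444.

-0.12444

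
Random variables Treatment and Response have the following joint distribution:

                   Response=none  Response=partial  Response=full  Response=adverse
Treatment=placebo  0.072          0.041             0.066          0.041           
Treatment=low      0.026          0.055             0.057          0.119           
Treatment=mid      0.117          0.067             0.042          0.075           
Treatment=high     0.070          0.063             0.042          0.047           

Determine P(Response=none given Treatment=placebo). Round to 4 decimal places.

P(Treatment=placebo) = 0.072 + 0.041 + 0.066 + 0.041 = 0.220.
P(Response=none | Treatment=placebo) = 0.072/0.220 = 0.3273.

0.3273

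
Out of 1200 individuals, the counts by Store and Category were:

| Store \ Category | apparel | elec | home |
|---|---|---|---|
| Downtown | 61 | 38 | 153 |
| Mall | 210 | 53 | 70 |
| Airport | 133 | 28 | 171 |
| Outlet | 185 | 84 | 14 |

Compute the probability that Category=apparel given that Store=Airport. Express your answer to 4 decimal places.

0.4006

Total with Store=Airport: 133 + 28 + 171 = 332.
P(Category=apparel | Store=Airport) = 133/332 = 0.4006.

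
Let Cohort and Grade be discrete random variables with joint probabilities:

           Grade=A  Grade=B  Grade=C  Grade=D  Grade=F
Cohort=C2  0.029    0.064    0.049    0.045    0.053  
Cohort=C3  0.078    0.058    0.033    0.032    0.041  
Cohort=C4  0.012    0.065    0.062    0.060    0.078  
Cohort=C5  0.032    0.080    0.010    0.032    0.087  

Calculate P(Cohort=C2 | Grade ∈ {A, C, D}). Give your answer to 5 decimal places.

P(Grade=A) = 0.029 + 0.078 + 0.012 + 0.032 = 0.151.
P(Grade=C) = 0.049 + 0.033 + 0.062 + 0.010 = 0.154.
P(Grade=D) = 0.045 + 0.032 + 0.060 + 0.032 = 0.169.
P(Grade ∈ {A, C, D}) = 0.151 + 0.154 + 0.169 = 0.474; P(Cohort=C2, Grade ∈ {A, C, D}) = 0.029 + 0.049 + 0.045 = 0.123.
P(Cohort=C2 | Grade ∈ {A, C, D}) = 0.123/0.474 = 0.25949.

0.25949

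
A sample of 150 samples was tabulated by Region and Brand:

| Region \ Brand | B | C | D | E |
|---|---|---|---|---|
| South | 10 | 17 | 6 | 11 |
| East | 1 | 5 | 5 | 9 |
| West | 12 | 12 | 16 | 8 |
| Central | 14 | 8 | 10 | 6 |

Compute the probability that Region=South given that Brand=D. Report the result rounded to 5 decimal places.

Total with Brand=D: 6 + 5 + 16 + 10 = 37.
P(Region=South | Brand=D) = 6/37 = 0.16216.

0.16216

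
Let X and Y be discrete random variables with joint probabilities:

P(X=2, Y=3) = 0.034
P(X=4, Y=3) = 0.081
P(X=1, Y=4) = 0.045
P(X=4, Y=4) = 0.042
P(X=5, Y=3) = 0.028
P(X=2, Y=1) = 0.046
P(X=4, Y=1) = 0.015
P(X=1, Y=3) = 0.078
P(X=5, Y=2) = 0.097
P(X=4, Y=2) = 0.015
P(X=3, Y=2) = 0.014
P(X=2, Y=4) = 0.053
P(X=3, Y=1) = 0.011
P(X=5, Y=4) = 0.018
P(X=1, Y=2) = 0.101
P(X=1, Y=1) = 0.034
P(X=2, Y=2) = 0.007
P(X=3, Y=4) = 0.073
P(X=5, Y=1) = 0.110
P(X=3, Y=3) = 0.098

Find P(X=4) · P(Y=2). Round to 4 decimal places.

P(X=4) = 0.015 + 0.015 + 0.081 + 0.042 = 0.153.
P(Y=2) = 0.101 + 0.007 + 0.014 + 0.015 + 0.097 = 0.234.
Product: 0.153 × 0.234 = 0.0358.

0.0358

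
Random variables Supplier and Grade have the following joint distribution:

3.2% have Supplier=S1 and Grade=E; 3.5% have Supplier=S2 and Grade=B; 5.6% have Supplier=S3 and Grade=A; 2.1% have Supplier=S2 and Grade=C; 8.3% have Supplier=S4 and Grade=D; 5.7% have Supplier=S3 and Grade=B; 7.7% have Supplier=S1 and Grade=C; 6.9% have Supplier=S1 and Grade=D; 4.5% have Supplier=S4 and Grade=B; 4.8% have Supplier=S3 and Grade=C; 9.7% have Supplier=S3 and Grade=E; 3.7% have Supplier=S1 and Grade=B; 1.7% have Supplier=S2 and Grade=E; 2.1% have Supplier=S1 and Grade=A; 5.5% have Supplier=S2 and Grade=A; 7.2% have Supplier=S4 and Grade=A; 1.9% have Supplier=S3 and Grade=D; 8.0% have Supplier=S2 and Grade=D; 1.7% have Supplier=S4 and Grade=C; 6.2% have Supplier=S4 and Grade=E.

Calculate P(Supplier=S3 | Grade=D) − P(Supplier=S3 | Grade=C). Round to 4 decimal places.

-0.2188

P(Grade=D) = 0.069 + 0.080 + 0.019 + 0.083 = 0.251; P(Supplier=S3 | Grade=D) = 0.019/0.251 = 0.07570.
P(Grade=C) = 0.077 + 0.021 + 0.048 + 0.017 = 0.163; P(Supplier=S3 | Grade=C) = 0.048/0.163 = 0.29448.
Difference = -0.2188.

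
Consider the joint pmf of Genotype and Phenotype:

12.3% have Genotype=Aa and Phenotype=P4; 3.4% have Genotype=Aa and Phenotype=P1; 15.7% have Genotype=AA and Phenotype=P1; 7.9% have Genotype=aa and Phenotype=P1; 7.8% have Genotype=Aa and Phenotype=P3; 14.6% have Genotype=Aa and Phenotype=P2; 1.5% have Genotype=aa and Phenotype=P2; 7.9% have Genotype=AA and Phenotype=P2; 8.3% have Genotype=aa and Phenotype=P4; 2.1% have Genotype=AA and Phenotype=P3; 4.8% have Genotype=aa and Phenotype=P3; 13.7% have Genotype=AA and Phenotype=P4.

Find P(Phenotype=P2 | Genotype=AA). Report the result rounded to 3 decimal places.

0.201

P(Genotype=AA) = 0.157 + 0.079 + 0.021 + 0.137 = 0.394.
P(Phenotype=P2 | Genotype=AA) = 0.079/0.394 = 0.201.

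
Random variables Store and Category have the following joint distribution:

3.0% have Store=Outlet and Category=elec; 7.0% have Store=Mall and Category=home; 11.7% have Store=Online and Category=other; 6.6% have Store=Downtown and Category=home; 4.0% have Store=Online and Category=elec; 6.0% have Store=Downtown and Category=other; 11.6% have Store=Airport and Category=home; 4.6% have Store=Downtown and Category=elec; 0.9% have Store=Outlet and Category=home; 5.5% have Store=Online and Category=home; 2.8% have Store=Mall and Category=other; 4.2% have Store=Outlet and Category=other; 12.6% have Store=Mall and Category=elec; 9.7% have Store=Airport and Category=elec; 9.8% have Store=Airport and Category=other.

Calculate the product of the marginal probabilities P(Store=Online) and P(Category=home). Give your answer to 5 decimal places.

0.06699

P(Store=Online) = 0.040 + 0.055 + 0.117 = 0.212.
P(Category=home) = 0.066 + 0.070 + 0.116 + 0.009 + 0.055 = 0.316.
Product: 0.212 × 0.316 = 0.06699.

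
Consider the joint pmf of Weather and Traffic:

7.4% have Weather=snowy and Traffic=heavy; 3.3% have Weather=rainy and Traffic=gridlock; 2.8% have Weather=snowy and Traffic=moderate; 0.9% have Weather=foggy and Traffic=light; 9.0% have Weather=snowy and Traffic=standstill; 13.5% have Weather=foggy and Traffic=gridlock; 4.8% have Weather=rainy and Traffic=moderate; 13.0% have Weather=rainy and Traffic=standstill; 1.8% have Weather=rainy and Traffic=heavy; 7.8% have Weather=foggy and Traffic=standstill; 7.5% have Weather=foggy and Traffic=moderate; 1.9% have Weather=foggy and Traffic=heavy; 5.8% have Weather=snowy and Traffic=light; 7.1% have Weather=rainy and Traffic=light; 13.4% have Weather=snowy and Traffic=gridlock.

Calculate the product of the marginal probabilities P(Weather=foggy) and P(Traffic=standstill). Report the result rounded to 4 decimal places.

0.0942

P(Weather=foggy) = 0.009 + 0.075 + 0.019 + 0.135 + 0.078 = 0.316.
P(Traffic=standstill) = 0.130 + 0.090 + 0.078 = 0.298.
Product: 0.316 × 0.298 = 0.0942.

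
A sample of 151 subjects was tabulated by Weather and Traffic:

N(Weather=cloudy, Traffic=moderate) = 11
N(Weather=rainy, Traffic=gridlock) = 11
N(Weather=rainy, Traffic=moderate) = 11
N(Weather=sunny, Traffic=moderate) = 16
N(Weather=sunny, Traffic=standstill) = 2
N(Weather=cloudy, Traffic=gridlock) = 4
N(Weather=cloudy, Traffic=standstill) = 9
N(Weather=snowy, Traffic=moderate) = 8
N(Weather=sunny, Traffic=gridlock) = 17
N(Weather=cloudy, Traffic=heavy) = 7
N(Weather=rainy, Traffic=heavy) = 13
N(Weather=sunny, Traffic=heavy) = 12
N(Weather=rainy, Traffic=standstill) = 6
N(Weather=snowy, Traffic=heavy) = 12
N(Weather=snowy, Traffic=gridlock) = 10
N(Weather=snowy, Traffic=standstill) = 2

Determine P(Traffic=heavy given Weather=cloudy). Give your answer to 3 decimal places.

0.226

Total with Weather=cloudy: 11 + 7 + 4 + 9 = 31.
P(Traffic=heavy | Weather=cloudy) = 7/31 = 0.226.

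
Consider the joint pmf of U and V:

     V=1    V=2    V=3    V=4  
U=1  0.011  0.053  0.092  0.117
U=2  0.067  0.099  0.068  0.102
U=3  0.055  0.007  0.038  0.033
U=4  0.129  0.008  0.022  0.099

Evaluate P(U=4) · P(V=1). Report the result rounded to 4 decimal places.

P(U=4) = 0.129 + 0.008 + 0.022 + 0.099 = 0.258.
P(V=1) = 0.011 + 0.067 + 0.055 + 0.129 = 0.262.
Product: 0.258 × 0.262 = 0.0676.

0.0676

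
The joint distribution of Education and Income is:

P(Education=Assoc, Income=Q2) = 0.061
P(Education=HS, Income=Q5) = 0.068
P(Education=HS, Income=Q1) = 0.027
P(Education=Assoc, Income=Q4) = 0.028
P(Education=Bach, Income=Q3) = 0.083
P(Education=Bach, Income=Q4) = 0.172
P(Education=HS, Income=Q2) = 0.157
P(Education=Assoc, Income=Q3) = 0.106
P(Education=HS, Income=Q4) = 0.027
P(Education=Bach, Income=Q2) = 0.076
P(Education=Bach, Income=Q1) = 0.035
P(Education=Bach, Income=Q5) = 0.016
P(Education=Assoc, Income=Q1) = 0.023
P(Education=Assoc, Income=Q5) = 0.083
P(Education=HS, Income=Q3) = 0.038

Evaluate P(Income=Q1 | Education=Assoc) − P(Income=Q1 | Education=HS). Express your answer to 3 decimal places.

P(Education=Assoc) = 0.023 + 0.061 + 0.106 + 0.028 + 0.083 = 0.301; P(Income=Q1 | Education=Assoc) = 0.023/0.301 = 0.0764.
P(Education=HS) = 0.027 + 0.157 + 0.038 + 0.027 + 0.068 = 0.317; P(Income=Q1 | Education=HS) = 0.027/0.317 = 0.0852.
Difference = -0.009.

-0.009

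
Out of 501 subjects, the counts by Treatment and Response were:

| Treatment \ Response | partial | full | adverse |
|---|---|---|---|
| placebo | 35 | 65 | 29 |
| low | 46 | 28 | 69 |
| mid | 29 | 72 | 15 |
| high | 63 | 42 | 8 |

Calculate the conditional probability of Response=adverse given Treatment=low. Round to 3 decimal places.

Total with Treatment=low: 46 + 28 + 69 = 143.
P(Response=adverse | Treatment=low) = 69/143 = 0.483.

0.483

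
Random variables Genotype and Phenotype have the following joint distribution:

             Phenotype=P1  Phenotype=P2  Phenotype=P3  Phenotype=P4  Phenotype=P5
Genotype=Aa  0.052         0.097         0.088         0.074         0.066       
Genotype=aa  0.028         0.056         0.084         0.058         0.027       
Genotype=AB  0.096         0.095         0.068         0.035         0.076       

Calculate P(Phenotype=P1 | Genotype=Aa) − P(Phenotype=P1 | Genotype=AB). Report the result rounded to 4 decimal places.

-0.1215

P(Genotype=Aa) = 0.052 + 0.097 + 0.088 + 0.074 + 0.066 = 0.377; P(Phenotype=P1 | Genotype=Aa) = 0.052/0.377 = 0.13793.
P(Genotype=AB) = 0.096 + 0.095 + 0.068 + 0.035 + 0.076 = 0.370; P(Phenotype=P1 | Genotype=AB) = 0.096/0.370 = 0.25946.
Difference = -0.1215.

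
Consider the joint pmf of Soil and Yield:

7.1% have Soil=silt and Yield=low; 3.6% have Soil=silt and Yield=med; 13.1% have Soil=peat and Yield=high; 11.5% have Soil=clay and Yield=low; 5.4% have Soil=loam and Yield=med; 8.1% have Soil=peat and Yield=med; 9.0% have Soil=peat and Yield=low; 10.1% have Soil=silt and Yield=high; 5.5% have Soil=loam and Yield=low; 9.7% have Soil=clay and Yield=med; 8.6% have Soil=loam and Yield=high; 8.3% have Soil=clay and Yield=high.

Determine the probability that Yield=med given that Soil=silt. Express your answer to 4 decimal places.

0.1731

P(Soil=silt) = 0.071 + 0.036 + 0.101 = 0.208.
P(Yield=med | Soil=silt) = 0.036/0.208 = 0.1731.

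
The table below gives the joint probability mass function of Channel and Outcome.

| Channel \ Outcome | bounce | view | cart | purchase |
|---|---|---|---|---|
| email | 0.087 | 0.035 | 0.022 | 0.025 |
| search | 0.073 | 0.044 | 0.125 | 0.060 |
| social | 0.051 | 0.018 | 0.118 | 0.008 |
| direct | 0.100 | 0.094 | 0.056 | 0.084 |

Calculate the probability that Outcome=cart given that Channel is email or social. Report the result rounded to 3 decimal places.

P(Channel=email) = 0.087 + 0.035 + 0.022 + 0.025 = 0.169.
P(Channel=social) = 0.051 + 0.018 + 0.118 + 0.008 = 0.195.
P(Channel ∈ {email, social}) = 0.169 + 0.195 = 0.364; P(Outcome=cart, Channel ∈ {email, social}) = 0.022 + 0.118 = 0.140.
P(Outcome=cart | Channel ∈ {email, social}) = 0.140/0.364 = 0.385.

0.385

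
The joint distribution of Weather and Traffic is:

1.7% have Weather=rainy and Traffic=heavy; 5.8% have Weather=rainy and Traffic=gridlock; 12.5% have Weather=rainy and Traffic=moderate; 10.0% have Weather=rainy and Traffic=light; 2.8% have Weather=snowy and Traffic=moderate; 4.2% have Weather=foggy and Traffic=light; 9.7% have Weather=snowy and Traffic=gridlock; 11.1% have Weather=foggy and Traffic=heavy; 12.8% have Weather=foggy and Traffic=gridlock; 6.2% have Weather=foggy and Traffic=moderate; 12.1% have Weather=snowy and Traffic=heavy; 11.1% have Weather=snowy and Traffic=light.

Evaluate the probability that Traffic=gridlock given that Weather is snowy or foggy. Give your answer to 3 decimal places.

P(Weather=snowy) = 0.111 + 0.028 + 0.121 + 0.097 = 0.357.
P(Weather=foggy) = 0.042 + 0.062 + 0.111 + 0.128 = 0.343.
P(Weather ∈ {snowy, foggy}) = 0.357 + 0.343 = 0.700; P(Traffic=gridlock, Weather ∈ {snowy, foggy}) = 0.097 + 0.128 = 0.225.
P(Traffic=gridlock | Weather ∈ {snowy, foggy}) = 0.225/0.700 = 0.321.

0.321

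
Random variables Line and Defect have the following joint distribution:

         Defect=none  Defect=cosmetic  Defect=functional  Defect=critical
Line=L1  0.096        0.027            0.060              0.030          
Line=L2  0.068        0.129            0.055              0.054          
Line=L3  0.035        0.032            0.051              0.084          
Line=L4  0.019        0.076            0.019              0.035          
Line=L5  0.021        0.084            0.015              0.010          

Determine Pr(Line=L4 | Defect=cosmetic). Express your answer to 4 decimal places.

P(Defect=cosmetic) = 0.027 + 0.129 + 0.032 + 0.076 + 0.084 = 0.348.
P(Line=L4 | Defect=cosmetic) = 0.076/0.348 = 0.2184.

0.2184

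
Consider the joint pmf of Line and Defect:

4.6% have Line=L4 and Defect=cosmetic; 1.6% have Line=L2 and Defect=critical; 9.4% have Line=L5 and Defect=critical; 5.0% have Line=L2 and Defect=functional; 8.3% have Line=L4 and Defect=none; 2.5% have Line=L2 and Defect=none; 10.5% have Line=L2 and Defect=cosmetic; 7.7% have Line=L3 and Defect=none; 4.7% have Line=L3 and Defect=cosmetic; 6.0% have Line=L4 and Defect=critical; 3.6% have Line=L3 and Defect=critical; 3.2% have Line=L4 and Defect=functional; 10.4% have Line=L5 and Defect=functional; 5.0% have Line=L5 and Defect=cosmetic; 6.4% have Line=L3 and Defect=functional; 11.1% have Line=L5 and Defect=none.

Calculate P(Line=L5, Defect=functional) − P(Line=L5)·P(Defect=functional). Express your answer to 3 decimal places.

0.014

P(Line=L5) = 0.111 + 0.050 + 0.104 + 0.094 = 0.359.
P(Defect=functional) = 0.050 + 0.064 + 0.032 + 0.104 = 0.250.
P(Line=L5, Defect=functional) − P(Line=L5)P(Defect=functional) = 0.104 − 0.359×0.250 = 0.014.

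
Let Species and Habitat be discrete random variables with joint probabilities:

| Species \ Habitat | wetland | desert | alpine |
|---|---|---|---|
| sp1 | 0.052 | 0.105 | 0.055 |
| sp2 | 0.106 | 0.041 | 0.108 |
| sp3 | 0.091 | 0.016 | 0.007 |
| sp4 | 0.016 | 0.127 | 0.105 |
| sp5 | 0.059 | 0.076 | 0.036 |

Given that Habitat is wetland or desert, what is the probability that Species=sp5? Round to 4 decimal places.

0.1959

P(Habitat=wetland) = 0.052 + 0.106 + 0.091 + 0.016 + 0.059 = 0.324.
P(Habitat=desert) = 0.105 + 0.041 + 0.016 + 0.127 + 0.076 = 0.365.
P(Habitat ∈ {wetland, desert}) = 0.324 + 0.365 = 0.689; P(Species=sp5, Habitat ∈ {wetland, desert}) = 0.059 + 0.076 = 0.135.
P(Species=sp5 | Habitat ∈ {wetland, desert}) = 0.135/0.689 = 0.1959.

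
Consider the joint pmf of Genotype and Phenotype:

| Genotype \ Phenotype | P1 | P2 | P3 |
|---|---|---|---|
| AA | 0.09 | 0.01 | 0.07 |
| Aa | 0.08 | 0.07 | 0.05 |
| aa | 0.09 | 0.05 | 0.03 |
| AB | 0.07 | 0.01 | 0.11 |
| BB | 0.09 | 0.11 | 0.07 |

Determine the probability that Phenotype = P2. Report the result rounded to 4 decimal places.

P(Phenotype=P2) = 0.01 + 0.07 + 0.05 + 0.01 + 0.11 = 0.25.

0.2500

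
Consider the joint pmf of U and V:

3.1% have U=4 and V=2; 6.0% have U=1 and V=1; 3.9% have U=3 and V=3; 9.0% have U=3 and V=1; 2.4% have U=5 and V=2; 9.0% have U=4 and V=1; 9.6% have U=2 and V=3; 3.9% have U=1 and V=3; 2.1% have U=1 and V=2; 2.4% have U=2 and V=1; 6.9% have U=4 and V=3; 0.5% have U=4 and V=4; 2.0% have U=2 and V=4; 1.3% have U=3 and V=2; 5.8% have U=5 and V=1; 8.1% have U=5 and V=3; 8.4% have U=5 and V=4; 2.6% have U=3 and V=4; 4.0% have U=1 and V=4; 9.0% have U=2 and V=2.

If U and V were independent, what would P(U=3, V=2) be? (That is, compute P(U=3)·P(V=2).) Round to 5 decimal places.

0.03007

P(U=3) = 0.090 + 0.013 + 0.039 + 0.026 = 0.168.
P(V=2) = 0.021 + 0.090 + 0.013 + 0.031 + 0.024 = 0.179.
Product: 0.168 × 0.179 = 0.03007.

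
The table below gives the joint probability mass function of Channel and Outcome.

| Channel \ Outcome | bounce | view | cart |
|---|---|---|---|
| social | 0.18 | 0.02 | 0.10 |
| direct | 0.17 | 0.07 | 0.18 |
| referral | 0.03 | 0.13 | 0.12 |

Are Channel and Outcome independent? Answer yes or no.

P(Channel=referral) = 0.28 and P(Outcome=bounce) = 0.38, so their product is 0.1064, but P(Channel=referral, Outcome=bounce) = 0.03. Since these differ, Channel and Outcome are not independent.

no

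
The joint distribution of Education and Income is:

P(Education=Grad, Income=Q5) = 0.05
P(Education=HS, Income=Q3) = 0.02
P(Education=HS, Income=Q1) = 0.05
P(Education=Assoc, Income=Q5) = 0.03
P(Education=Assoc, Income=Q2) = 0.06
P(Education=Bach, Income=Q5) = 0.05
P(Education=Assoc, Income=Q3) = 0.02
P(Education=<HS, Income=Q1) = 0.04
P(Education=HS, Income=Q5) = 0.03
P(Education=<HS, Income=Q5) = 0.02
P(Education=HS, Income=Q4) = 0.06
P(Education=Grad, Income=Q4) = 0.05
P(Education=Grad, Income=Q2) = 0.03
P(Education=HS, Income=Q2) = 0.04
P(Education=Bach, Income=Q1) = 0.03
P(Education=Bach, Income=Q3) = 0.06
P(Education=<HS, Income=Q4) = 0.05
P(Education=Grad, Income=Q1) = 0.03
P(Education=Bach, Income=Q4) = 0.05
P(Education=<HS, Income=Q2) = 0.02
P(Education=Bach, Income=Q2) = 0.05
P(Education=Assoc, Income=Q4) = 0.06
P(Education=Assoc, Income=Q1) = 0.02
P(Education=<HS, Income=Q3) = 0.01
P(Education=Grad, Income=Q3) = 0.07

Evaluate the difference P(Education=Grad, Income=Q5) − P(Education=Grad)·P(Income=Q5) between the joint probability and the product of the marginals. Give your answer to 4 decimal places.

P(Education=Grad) = 0.03 + 0.03 + 0.07 + 0.05 + 0.05 = 0.23.
P(Income=Q5) = 0.02 + 0.03 + 0.03 + 0.05 + 0.05 = 0.18.
P(Education=Grad, Income=Q5) − P(Education=Grad)P(Income=Q5) = 0.05 − 0.23×0.18 = 0.0086.

0.0086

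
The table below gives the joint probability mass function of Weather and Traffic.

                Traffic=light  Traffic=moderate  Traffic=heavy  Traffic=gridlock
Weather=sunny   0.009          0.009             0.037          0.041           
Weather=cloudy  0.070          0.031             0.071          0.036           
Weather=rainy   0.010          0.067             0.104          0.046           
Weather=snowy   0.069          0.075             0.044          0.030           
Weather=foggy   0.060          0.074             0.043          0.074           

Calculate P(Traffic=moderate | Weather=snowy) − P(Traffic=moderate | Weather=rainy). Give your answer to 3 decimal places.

0.049

P(Weather=snowy) = 0.069 + 0.075 + 0.044 + 0.030 = 0.218; P(Traffic=moderate | Weather=snowy) = 0.075/0.218 = 0.3440.
P(Weather=rainy) = 0.010 + 0.067 + 0.104 + 0.046 = 0.227; P(Traffic=moderate | Weather=rainy) = 0.067/0.227 = 0.2952.
Difference = 0.049.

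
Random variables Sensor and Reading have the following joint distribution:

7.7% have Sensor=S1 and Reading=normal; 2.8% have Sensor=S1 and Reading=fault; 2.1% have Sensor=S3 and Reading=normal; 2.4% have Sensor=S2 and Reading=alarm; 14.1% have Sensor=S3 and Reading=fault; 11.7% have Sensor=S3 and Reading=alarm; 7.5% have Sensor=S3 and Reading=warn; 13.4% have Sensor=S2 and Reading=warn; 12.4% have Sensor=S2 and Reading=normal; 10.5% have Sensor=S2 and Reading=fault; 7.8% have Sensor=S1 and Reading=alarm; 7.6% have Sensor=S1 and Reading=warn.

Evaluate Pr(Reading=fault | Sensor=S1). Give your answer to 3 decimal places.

P(Sensor=S1) = 0.077 + 0.076 + 0.078 + 0.028 = 0.259.
P(Reading=fault | Sensor=S1) = 0.028/0.259 = 0.108.

0.108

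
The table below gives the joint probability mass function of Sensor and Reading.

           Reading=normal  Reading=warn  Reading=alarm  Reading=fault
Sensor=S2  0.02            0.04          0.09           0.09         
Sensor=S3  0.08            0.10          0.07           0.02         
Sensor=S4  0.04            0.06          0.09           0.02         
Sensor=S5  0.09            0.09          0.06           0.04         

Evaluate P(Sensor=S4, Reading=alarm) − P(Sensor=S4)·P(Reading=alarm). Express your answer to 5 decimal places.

0.02490

P(Sensor=S4) = 0.04 + 0.06 + 0.09 + 0.02 = 0.21.
P(Reading=alarm) = 0.09 + 0.07 + 0.09 + 0.06 = 0.31.
P(Sensor=S4, Reading=alarm) − P(Sensor=S4)P(Reading=alarm) = 0.09 − 0.21×0.31 = 0.02490.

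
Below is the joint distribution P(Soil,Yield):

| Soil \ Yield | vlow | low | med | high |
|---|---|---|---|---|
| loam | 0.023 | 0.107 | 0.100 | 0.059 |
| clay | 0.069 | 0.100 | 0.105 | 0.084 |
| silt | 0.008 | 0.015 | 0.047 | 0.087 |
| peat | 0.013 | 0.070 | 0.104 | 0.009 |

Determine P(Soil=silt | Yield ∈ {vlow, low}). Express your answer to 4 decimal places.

0.0568

P(Yield=vlow) = 0.023 + 0.069 + 0.008 + 0.013 = 0.113.
P(Yield=low) = 0.107 + 0.100 + 0.015 + 0.070 = 0.292.
P(Yield ∈ {vlow, low}) = 0.113 + 0.292 = 0.405; P(Soil=silt, Yield ∈ {vlow, low}) = 0.008 + 0.015 = 0.023.
P(Soil=silt | Yield ∈ {vlow, low}) = 0.023/0.405 = 0.0568.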